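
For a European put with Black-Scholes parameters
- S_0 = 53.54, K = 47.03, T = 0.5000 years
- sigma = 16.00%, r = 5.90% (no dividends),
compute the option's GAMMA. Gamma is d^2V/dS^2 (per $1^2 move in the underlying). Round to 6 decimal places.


Answer: Gamma = 0.022580

Derivation:
d1 = 1.4632102476; d2 = 1.3500731626
phi(d1) = 0.1367732755; exp(-qT) = 1.0000000000; exp(-rT) = 0.9709308776
Gamma = exp(-qT) * phi(d1) / (S * sigma * sqrt(T)) = 1.0000000000 * 0.1367732755 / (53.5400 * 0.1600 * 0.7071067812) = 0.022580


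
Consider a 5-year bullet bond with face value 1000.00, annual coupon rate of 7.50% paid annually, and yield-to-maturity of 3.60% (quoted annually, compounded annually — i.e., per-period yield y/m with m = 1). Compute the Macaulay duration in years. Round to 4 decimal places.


Coupon per period c = face * coupon_rate / m = 75.000000
Periods per year m = 1; per-period yield y/m = 0.036000
Number of cashflows N = 5
Cashflows (t years, CF_t, discount factor 1/(1+y/m)^(m*t), PV):
  t = 1.0000: CF_t = 75.000000, DF = 0.965251, PV = 72.393822
  t = 2.0000: CF_t = 75.000000, DF = 0.931709, PV = 69.878207
  t = 3.0000: CF_t = 75.000000, DF = 0.899333, PV = 67.450007
  t = 4.0000: CF_t = 75.000000, DF = 0.868082, PV = 65.106184
  t = 5.0000: CF_t = 1075.000000, DF = 0.837917, PV = 900.761234
Price P = sum_t PV_t = 1175.589454
Macaulay numerator sum_t t * PV_t:
  t * PV_t at t = 1.0000: 72.393822
  t * PV_t at t = 2.0000: 139.756414
  t * PV_t at t = 3.0000: 202.350020
  t * PV_t at t = 4.0000: 260.424736
  t * PV_t at t = 5.0000: 4503.806170
Macaulay duration D = (sum_t t * PV_t) / P = 5178.731163 / 1175.589454 = 4.405221

Answer: Macaulay duration = 4.4052 years


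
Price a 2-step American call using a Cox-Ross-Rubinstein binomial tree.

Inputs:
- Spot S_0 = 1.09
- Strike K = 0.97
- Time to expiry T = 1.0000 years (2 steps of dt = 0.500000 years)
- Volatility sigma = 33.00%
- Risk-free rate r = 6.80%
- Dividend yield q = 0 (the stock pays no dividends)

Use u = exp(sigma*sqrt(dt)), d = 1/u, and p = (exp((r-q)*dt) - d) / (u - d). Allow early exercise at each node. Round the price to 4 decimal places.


dt = T/N = 0.500000
u = exp(sigma*sqrt(dt)) = 1.262817; d = 1/u = 0.791880
p = (exp((r-q)*dt) - d) / (u - d) = 0.515365
Discount per step: exp(-r*dt) = 0.966572
Stock lattice S(k, i) with i counting down-moves:
  k=0: S(0,0) = 1.0900
  k=1: S(1,0) = 1.3765; S(1,1) = 0.8631
  k=2: S(2,0) = 1.7382; S(2,1) = 1.0900; S(2,2) = 0.6835
Terminal payoffs V(N, i) = max(S_T - K, 0):
  V(2,0) = 0.768231; V(2,1) = 0.120000; V(2,2) = 0.000000
Backward induction: V(k, i) = exp(-r*dt) * [p * V(k+1, i) + (1-p) * V(k+1, i+1)]; then take max(V_cont, immediate exercise) for American.
  V(1,0) = exp(-r*dt) * [p*0.768231 + (1-p)*0.120000] = 0.438897; exercise = 0.406471; V(1,0) = max -> 0.438897
  V(1,1) = exp(-r*dt) * [p*0.120000 + (1-p)*0.000000] = 0.059776; exercise = 0.000000; V(1,1) = max -> 0.059776
  V(0,0) = exp(-r*dt) * [p*0.438897 + (1-p)*0.059776] = 0.246632; exercise = 0.120000; V(0,0) = max -> 0.246632

Answer: Price = V(0,0) = 0.2466


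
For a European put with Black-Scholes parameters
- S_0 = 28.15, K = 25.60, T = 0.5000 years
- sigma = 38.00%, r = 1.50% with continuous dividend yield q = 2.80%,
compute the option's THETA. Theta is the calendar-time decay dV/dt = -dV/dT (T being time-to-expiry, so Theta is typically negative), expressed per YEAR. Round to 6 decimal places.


d1 = 0.4635457228; d2 = 0.1948451459
phi(d1) = 0.3583031541; exp(-qT) = 0.9860975443; exp(-rT) = 0.9925280548
Theta = -S*exp(-qT)*phi(d1)*sigma/(2*sqrt(T)) + r*K*exp(-rT)*N(-d2) - q*S*exp(-qT)*N(-d1)
N(-d1) = 0.3214866246; N(-d2) = 0.4227570891; sqrt(T) = 0.7071067812
Term 1 = -28.1500 * 0.9860975443 * 0.3583031541 * 0.3800 / (2 * 0.7071067812) = -2.6724987236
Term 2 = 0.0150 * 25.6000 * 0.9925280548 * 0.4227570891 = 0.1611257362
Term 3 = -0.0280 * 28.1500 * 0.9860975443 * 0.3214866246 = -0.2498729342
Theta = -2.6724987236 + (0.1611257362) + (-0.2498729342) = -2.761246

Answer: Theta = -2.761246


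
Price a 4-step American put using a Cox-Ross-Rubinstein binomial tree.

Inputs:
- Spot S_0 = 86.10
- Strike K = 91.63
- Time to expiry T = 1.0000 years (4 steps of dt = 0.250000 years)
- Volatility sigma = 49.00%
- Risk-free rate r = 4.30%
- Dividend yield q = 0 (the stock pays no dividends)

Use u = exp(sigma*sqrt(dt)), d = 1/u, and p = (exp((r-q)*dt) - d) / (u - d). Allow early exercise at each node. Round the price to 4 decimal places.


dt = T/N = 0.250000
u = exp(sigma*sqrt(dt)) = 1.277621; d = 1/u = 0.782705
p = (exp((r-q)*dt) - d) / (u - d) = 0.460893
Discount per step: exp(-r*dt) = 0.989308
Stock lattice S(k, i) with i counting down-moves:
  k=0: S(0,0) = 86.1000
  k=1: S(1,0) = 110.0032; S(1,1) = 67.3909
  k=2: S(2,0) = 140.5424; S(2,1) = 86.1000; S(2,2) = 52.7471
  k=3: S(3,0) = 179.5600; S(3,1) = 110.0032; S(3,2) = 67.3909; S(3,3) = 41.2854
  k=4: S(4,0) = 229.4097; S(4,1) = 140.5424; S(4,2) = 86.1000; S(4,3) = 52.7471; S(4,4) = 32.3143
Terminal payoffs V(N, i) = max(K - S_T, 0):
  V(4,0) = 0.000000; V(4,1) = 0.000000; V(4,2) = 5.530000; V(4,3) = 38.882867; V(4,4) = 59.315714
Backward induction: V(k, i) = exp(-r*dt) * [p * V(k+1, i) + (1-p) * V(k+1, i+1)]; then take max(V_cont, immediate exercise) for American.
  V(3,0) = exp(-r*dt) * [p*0.000000 + (1-p)*0.000000] = 0.000000; exercise = 0.000000; V(3,0) = max -> 0.000000
  V(3,1) = exp(-r*dt) * [p*0.000000 + (1-p)*5.530000] = 2.949387; exercise = 0.000000; V(3,1) = max -> 2.949387
  V(3,2) = exp(-r*dt) * [p*5.530000 + (1-p)*38.882867] = 23.259392; exercise = 24.239139; V(3,2) = max -> 24.239139
  V(3,3) = exp(-r*dt) * [p*38.882867 + (1-p)*59.315714] = 49.364833; exercise = 50.344580; V(3,3) = max -> 50.344580
  V(2,0) = exp(-r*dt) * [p*0.000000 + (1-p)*2.949387] = 1.573035; exercise = 0.000000; V(2,0) = max -> 1.573035
  V(2,1) = exp(-r*dt) * [p*2.949387 + (1-p)*24.239139] = 14.272593; exercise = 5.530000; V(2,1) = max -> 14.272593
  V(2,2) = exp(-r*dt) * [p*24.239139 + (1-p)*50.344580] = 37.903121; exercise = 38.882867; V(2,2) = max -> 38.882867
  V(1,0) = exp(-r*dt) * [p*1.573035 + (1-p)*14.272593] = 8.329437; exercise = 0.000000; V(1,0) = max -> 8.329437
  V(1,1) = exp(-r*dt) * [p*14.272593 + (1-p)*38.882867] = 27.245704; exercise = 24.239139; V(1,1) = max -> 27.245704
  V(0,0) = exp(-r*dt) * [p*8.329437 + (1-p)*27.245704] = 18.329236; exercise = 5.530000; V(0,0) = max -> 18.329236

Answer: Price = V(0,0) = 18.3292


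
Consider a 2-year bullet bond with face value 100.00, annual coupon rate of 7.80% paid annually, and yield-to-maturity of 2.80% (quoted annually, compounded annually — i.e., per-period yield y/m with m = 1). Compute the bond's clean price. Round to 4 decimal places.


Answer: Price = 109.5951

Derivation:
Coupon per period c = face * coupon_rate / m = 7.800000
Periods per year m = 1; per-period yield y/m = 0.028000
Number of cashflows N = 2
Cashflows (t years, CF_t, discount factor 1/(1+y/m)^(m*t), PV):
  t = 1.0000: CF_t = 7.800000, DF = 0.972763, PV = 7.587549
  t = 2.0000: CF_t = 107.800000, DF = 0.946267, PV = 102.007600
Price P = sum_t PV_t = 109.595149


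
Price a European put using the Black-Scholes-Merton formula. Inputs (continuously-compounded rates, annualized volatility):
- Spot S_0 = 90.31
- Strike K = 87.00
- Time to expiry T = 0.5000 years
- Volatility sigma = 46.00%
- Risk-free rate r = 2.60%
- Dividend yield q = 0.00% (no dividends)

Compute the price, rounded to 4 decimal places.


Answer: Price = 9.2991

Derivation:
d1 = (ln(S/K) + (r - q + 0.5*sigma^2) * T) / (sigma * sqrt(T)) = 0.31739895
d2 = d1 - sigma * sqrt(T) = -0.00787017
exp(-rT) = 0.98708414; exp(-qT) = 1.00000000
P = K * exp(-rT) * N(-d2) - S_0 * exp(-qT) * N(-d1)
N(-d1) = 0.37547045; N(-d2) = 0.50313971
P = 87.0000 * 0.98708414 * 0.50313971 - 90.3100 * 1.00000000 * 0.37547045 = 9.2991


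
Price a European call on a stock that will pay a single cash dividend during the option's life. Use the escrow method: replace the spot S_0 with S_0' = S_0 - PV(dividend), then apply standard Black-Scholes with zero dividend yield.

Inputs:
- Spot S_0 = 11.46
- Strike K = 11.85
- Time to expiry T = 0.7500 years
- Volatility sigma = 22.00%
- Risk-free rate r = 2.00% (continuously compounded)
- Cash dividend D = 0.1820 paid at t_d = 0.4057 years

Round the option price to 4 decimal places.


PV(D) = D * exp(-r * t_d) = 0.1820 * 0.99191883 = 0.18052923
S_0' = S_0 - PV(D) = 11.4600 - 0.18052923 = 11.27947077
d1 = (ln(S_0'/K) + (r + sigma^2/2)*T) / (sigma*sqrt(T)) = -0.08499404
d2 = d1 - sigma*sqrt(T) = -0.27551963
exp(-rT) = 0.98511194
N(d1) = 0.46613306; N(d2) = 0.39145852
C = S_0' * N(d1) - K * exp(-rT) * N(d2) = 11.27947077 * 0.46613306 - 11.8500 * 0.98511194 * 0.39145852 = 0.6880

Answer: Price = 0.6880


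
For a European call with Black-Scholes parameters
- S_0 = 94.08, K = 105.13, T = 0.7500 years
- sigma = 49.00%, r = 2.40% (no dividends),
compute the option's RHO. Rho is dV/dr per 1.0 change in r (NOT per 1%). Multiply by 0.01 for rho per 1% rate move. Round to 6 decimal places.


Answer: Rho = 25.793113

Derivation:
d1 = -0.0071042254; d2 = -0.4314566733
phi(d1) = 0.3989322132; exp(-qT) = 1.0000000000; exp(-rT) = 0.9821610324
N(d2) = 0.3330681748
Rho = K*T*exp(-rT)*N(d2) = 105.1300 * 0.7500 * 0.9821610324 * 0.3330681748 = 25.793113


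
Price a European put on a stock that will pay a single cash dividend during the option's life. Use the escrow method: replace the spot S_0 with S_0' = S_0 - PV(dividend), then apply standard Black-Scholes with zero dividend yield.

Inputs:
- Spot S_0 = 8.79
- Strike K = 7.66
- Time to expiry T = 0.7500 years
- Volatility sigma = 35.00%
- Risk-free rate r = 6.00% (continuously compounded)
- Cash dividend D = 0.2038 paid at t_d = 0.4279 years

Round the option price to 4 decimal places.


Answer: Price = 0.4531

Derivation:
PV(D) = D * exp(-r * t_d) = 0.2038 * 0.97465277 = 0.19863424
S_0' = S_0 - PV(D) = 8.7900 - 0.19863424 = 8.59136576
d1 = (ln(S_0'/K) + (r + sigma^2/2)*T) / (sigma*sqrt(T)) = 0.67857869
d2 = d1 - sigma*sqrt(T) = 0.37546980
exp(-rT) = 0.95599748
N(-d1) = 0.24870242; N(-d2) = 0.35365555
P = K * exp(-rT) * N(-d2) - S_0' * N(-d1) = 7.6600 * 0.95599748 * 0.35365555 - 8.59136576 * 0.24870242 = 0.4531


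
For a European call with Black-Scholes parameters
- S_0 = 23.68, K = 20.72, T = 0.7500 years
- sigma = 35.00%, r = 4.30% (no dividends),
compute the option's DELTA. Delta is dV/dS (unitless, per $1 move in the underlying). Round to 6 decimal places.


Answer: Delta = 0.757565

Derivation:
d1 = 0.6984911980; d2 = 0.3953823067
phi(d1) = 0.3125835423; exp(-qT) = 1.0000000000; exp(-rT) = 0.9682644857
N(d1) = 0.7575649697
Delta = exp(-qT) * N(d1) = 1.0000000000 * 0.7575649697 = 0.757565


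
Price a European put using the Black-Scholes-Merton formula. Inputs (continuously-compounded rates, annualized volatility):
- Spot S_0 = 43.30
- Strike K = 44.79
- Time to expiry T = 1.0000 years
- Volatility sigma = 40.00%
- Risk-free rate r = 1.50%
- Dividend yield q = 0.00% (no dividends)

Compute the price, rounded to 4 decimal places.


Answer: Price = 7.3483

Derivation:
d1 = (ln(S/K) + (r - q + 0.5*sigma^2) * T) / (sigma * sqrt(T)) = 0.15291934
d2 = d1 - sigma * sqrt(T) = -0.24708066
exp(-rT) = 0.98511194; exp(-qT) = 1.00000000
P = K * exp(-rT) * N(-d2) - S_0 * exp(-qT) * N(-d1)
N(-d1) = 0.43923094; N(-d2) = 0.59757710
P = 44.7900 * 0.98511194 * 0.59757710 - 43.3000 * 1.00000000 * 0.43923094 = 7.3483


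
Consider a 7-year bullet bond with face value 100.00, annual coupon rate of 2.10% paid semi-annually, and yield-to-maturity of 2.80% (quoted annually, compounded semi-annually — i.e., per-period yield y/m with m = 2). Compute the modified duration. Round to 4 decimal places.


Answer: Modified duration = 6.4431

Derivation:
Coupon per period c = face * coupon_rate / m = 1.050000
Periods per year m = 2; per-period yield y/m = 0.014000
Number of cashflows N = 14
Cashflows (t years, CF_t, discount factor 1/(1+y/m)^(m*t), PV):
  t = 0.5000: CF_t = 1.050000, DF = 0.986193, PV = 1.035503
  t = 1.0000: CF_t = 1.050000, DF = 0.972577, PV = 1.021206
  t = 1.5000: CF_t = 1.050000, DF = 0.959149, PV = 1.007107
  t = 2.0000: CF_t = 1.050000, DF = 0.945906, PV = 0.993202
  t = 2.5000: CF_t = 1.050000, DF = 0.932847, PV = 0.979489
  t = 3.0000: CF_t = 1.050000, DF = 0.919967, PV = 0.965965
  t = 3.5000: CF_t = 1.050000, DF = 0.907265, PV = 0.952629
  t = 4.0000: CF_t = 1.050000, DF = 0.894739, PV = 0.939476
  t = 4.5000: CF_t = 1.050000, DF = 0.882386, PV = 0.926505
  t = 5.0000: CF_t = 1.050000, DF = 0.870203, PV = 0.913713
  t = 5.5000: CF_t = 1.050000, DF = 0.858188, PV = 0.901098
  t = 6.0000: CF_t = 1.050000, DF = 0.846339, PV = 0.888656
  t = 6.5000: CF_t = 1.050000, DF = 0.834654, PV = 0.876387
  t = 7.0000: CF_t = 101.050000, DF = 0.823130, PV = 83.177325
Price P = sum_t PV_t = 95.578259
First compute Macaulay numerator sum_t t * PV_t:
  t * PV_t at t = 0.5000: 0.517751
  t * PV_t at t = 1.0000: 1.021206
  t * PV_t at t = 1.5000: 1.510660
  t * PV_t at t = 2.0000: 1.986404
  t * PV_t at t = 2.5000: 2.448722
  t * PV_t at t = 3.0000: 2.897896
  t * PV_t at t = 3.5000: 3.334200
  t * PV_t at t = 4.0000: 3.757904
  t * PV_t at t = 4.5000: 4.169272
  t * PV_t at t = 5.0000: 4.568564
  t * PV_t at t = 5.5000: 4.956036
  t * PV_t at t = 6.0000: 5.331938
  t * PV_t at t = 6.5000: 5.696515
  t * PV_t at t = 7.0000: 582.241273
Macaulay duration D = 624.438342 / 95.578259 = 6.533268
Modified duration = D / (1 + y/m) = 6.533268 / (1 + 0.014000) = 6.443065


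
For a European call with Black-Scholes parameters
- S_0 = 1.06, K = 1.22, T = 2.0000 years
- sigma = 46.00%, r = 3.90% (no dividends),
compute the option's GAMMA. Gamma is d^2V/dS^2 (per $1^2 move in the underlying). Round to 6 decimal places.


Answer: Gamma = 0.563556

Derivation:
d1 = 0.2290688549; d2 = -0.4214693838
phi(d1) = 0.3886116344; exp(-qT) = 1.0000000000; exp(-rT) = 0.9249644265
Gamma = exp(-qT) * phi(d1) / (S * sigma * sqrt(T)) = 1.0000000000 * 0.3886116344 / (1.0600 * 0.4600 * 1.4142135624) = 0.563556


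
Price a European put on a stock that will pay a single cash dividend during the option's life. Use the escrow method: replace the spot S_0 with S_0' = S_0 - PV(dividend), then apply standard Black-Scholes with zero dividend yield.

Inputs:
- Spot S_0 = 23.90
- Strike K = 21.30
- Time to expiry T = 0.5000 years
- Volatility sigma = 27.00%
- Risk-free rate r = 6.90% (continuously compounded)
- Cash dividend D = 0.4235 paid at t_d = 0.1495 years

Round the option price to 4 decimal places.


Answer: Price = 0.6070

Derivation:
PV(D) = D * exp(-r * t_d) = 0.4235 * 0.98973752 = 0.41915384
S_0' = S_0 - PV(D) = 23.9000 - 0.41915384 = 23.48084616
d1 = (ln(S_0'/K) + (r + sigma^2/2)*T) / (sigma*sqrt(T)) = 0.78673727
d2 = d1 - sigma*sqrt(T) = 0.59581843
exp(-rT) = 0.96608834
N(-d1) = 0.21571784; N(-d2) = 0.27564826
P = K * exp(-rT) * N(-d2) - S_0' * N(-d1) = 21.3000 * 0.96608834 * 0.27564826 - 23.48084616 * 0.21571784 = 0.6070


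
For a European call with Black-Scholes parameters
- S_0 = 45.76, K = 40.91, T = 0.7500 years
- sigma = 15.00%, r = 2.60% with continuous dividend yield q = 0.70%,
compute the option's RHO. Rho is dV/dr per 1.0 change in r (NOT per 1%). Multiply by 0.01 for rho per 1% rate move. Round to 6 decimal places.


d1 = 1.0371005634; d2 = 0.9071967529
phi(d1) = 0.2329975542; exp(-qT) = 0.9947637572; exp(-rT) = 0.9806888952
N(d2) = 0.8178486197
Rho = K*T*exp(-rT)*N(d2) = 40.9100 * 0.7500 * 0.9806888952 * 0.8178486197 = 24.609054

Answer: Rho = 24.609054


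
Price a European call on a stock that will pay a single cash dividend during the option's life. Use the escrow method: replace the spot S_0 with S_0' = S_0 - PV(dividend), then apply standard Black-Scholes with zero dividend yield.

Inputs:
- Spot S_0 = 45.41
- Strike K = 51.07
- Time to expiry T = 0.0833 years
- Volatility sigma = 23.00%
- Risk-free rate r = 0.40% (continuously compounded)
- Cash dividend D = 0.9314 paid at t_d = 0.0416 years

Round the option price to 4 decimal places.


Answer: Price = 0.0218

Derivation:
PV(D) = D * exp(-r * t_d) = 0.9314 * 0.99983361 = 0.93124503
S_0' = S_0 - PV(D) = 45.4100 - 0.93124503 = 44.47875497
d1 = (ln(S_0'/K) + (r + sigma^2/2)*T) / (sigma*sqrt(T)) = -2.04346202
d2 = d1 - sigma*sqrt(T) = -2.10984402
exp(-rT) = 0.99966686
N(d1) = 0.02050336; N(d2) = 0.01743590
C = S_0' * N(d1) - K * exp(-rT) * N(d2) = 44.47875497 * 0.02050336 - 51.0700 * 0.99966686 * 0.01743590 = 0.0218


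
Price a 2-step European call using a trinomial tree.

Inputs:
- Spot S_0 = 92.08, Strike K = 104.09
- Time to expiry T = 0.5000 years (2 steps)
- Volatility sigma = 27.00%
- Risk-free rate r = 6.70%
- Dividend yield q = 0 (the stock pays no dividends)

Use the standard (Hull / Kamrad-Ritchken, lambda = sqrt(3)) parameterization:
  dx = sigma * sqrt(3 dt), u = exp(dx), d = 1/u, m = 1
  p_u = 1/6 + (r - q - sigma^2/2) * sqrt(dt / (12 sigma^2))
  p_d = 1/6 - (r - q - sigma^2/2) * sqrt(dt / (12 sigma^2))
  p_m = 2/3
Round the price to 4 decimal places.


Answer: Price = V(0,0) = 4.2787

Derivation:
dt = T/N = 0.250000; dx = sigma*sqrt(3*dt) = 0.233827
u = exp(dx) = 1.263426; d = 1/u = 0.791499
p_u = 0.182998, p_m = 0.666667, p_d = 0.150335
Discount per step: exp(-r*dt) = 0.983390
Stock lattice S(k, j) with j the centered position index:
  k=0: S(0,+0) = 92.0800
  k=1: S(1,-1) = 72.8812; S(1,+0) = 92.0800; S(1,+1) = 116.3362
  k=2: S(2,-2) = 57.6854; S(2,-1) = 72.8812; S(2,+0) = 92.0800; S(2,+1) = 116.3362; S(2,+2) = 146.9822
Terminal payoffs V(N, j) = max(S_T - K, 0):
  V(2,-2) = 0.000000; V(2,-1) = 0.000000; V(2,+0) = 0.000000; V(2,+1) = 12.246241; V(2,+2) = 42.892199
Backward induction: V(k, j) = exp(-r*dt) * [p_u * V(k+1, j+1) + p_m * V(k+1, j) + p_d * V(k+1, j-1)]
  V(1,-1) = exp(-r*dt) * [p_u*0.000000 + p_m*0.000000 + p_d*0.000000] = 0.000000
  V(1,+0) = exp(-r*dt) * [p_u*12.246241 + p_m*0.000000 + p_d*0.000000] = 2.203815
  V(1,+1) = exp(-r*dt) * [p_u*42.892199 + p_m*12.246241 + p_d*0.000000] = 15.747365
  V(0,+0) = exp(-r*dt) * [p_u*15.747365 + p_m*2.203815 + p_d*0.000000] = 4.278678


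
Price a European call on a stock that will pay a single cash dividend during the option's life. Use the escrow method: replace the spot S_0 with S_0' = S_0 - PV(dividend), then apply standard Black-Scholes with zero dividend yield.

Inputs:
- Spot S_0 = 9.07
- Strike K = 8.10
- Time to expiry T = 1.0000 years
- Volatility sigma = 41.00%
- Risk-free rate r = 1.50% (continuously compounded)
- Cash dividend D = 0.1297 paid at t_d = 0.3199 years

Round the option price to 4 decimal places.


PV(D) = D * exp(-r * t_d) = 0.1297 * 0.99521299 = 0.12907913
S_0' = S_0 - PV(D) = 9.0700 - 0.12907913 = 8.94092087
d1 = (ln(S_0'/K) + (r + sigma^2/2)*T) / (sigma*sqrt(T)) = 0.48249885
d2 = d1 - sigma*sqrt(T) = 0.07249885
exp(-rT) = 0.98511194
N(d1) = 0.68527419; N(d2) = 0.52889754
C = S_0' * N(d1) - K * exp(-rT) * N(d2) = 8.94092087 * 0.68527419 - 8.1000 * 0.98511194 * 0.52889754 = 1.9067

Answer: Price = 1.9067


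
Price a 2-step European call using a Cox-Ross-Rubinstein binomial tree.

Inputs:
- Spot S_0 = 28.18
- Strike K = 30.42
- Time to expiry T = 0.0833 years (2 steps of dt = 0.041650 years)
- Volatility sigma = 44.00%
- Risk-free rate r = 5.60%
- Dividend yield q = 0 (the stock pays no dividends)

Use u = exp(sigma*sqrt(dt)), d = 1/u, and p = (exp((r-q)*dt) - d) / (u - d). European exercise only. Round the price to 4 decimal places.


Answer: Price = V(0,0) = 0.7913

Derivation:
dt = T/N = 0.041650
u = exp(sigma*sqrt(dt)) = 1.093952; d = 1/u = 0.914117
p = (exp((r-q)*dt) - d) / (u - d) = 0.490551
Discount per step: exp(-r*dt) = 0.997670
Stock lattice S(k, i) with i counting down-moves:
  k=0: S(0,0) = 28.1800
  k=1: S(1,0) = 30.8276; S(1,1) = 25.7598
  k=2: S(2,0) = 33.7239; S(2,1) = 28.1800; S(2,2) = 23.5475
Terminal payoffs V(N, i) = max(S_T - K, 0):
  V(2,0) = 3.303868; V(2,1) = 0.000000; V(2,2) = 0.000000
Backward induction: V(k, i) = exp(-r*dt) * [p * V(k+1, i) + (1-p) * V(k+1, i+1)].
  V(1,0) = exp(-r*dt) * [p*3.303868 + (1-p)*0.000000] = 1.616939
  V(1,1) = exp(-r*dt) * [p*0.000000 + (1-p)*0.000000] = 0.000000
  V(0,0) = exp(-r*dt) * [p*1.616939 + (1-p)*0.000000] = 0.791343


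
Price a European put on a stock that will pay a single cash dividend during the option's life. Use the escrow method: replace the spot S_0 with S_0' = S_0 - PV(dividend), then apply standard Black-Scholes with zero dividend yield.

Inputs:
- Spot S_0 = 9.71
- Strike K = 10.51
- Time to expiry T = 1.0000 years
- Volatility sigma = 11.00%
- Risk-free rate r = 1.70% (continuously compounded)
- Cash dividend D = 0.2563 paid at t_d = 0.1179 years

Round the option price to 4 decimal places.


Answer: Price = 1.0074

Derivation:
PV(D) = D * exp(-r * t_d) = 0.2563 * 0.99799771 = 0.25578681
S_0' = S_0 - PV(D) = 9.7100 - 0.25578681 = 9.45421319
d1 = (ln(S_0'/K) + (r + sigma^2/2)*T) / (sigma*sqrt(T)) = -0.75287912
d2 = d1 - sigma*sqrt(T) = -0.86287912
exp(-rT) = 0.98314368
N(-d1) = 0.77423872; N(-d2) = 0.80589803
P = K * exp(-rT) * N(-d2) - S_0' * N(-d1) = 10.5100 * 0.98314368 * 0.80589803 - 9.45421319 * 0.77423872 = 1.0074


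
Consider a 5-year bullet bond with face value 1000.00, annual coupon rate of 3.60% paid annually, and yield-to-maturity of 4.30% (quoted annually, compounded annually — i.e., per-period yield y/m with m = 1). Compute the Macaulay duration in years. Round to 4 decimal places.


Coupon per period c = face * coupon_rate / m = 36.000000
Periods per year m = 1; per-period yield y/m = 0.043000
Number of cashflows N = 5
Cashflows (t years, CF_t, discount factor 1/(1+y/m)^(m*t), PV):
  t = 1.0000: CF_t = 36.000000, DF = 0.958773, PV = 34.515820
  t = 2.0000: CF_t = 36.000000, DF = 0.919245, PV = 33.092828
  t = 3.0000: CF_t = 36.000000, DF = 0.881347, PV = 31.728503
  t = 4.0000: CF_t = 36.000000, DF = 0.845012, PV = 30.420424
  t = 5.0000: CF_t = 1036.000000, DF = 0.810174, PV = 839.340566
Price P = sum_t PV_t = 969.098140
Macaulay numerator sum_t t * PV_t:
  t * PV_t at t = 1.0000: 34.515820
  t * PV_t at t = 2.0000: 66.185656
  t * PV_t at t = 3.0000: 95.185508
  t * PV_t at t = 4.0000: 121.681697
  t * PV_t at t = 5.0000: 4196.702829
Macaulay duration D = (sum_t t * PV_t) / P = 4514.271509 / 969.098140 = 4.658219

Answer: Macaulay duration = 4.6582 years


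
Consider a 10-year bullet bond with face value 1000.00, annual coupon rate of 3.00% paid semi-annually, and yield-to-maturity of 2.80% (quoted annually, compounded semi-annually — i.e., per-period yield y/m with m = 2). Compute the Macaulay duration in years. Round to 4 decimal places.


Answer: Macaulay duration = 8.7266 years

Derivation:
Coupon per period c = face * coupon_rate / m = 15.000000
Periods per year m = 2; per-period yield y/m = 0.014000
Number of cashflows N = 20
Cashflows (t years, CF_t, discount factor 1/(1+y/m)^(m*t), PV):
  t = 0.5000: CF_t = 15.000000, DF = 0.986193, PV = 14.792899
  t = 1.0000: CF_t = 15.000000, DF = 0.972577, PV = 14.588658
  t = 1.5000: CF_t = 15.000000, DF = 0.959149, PV = 14.387237
  t = 2.0000: CF_t = 15.000000, DF = 0.945906, PV = 14.188597
  t = 2.5000: CF_t = 15.000000, DF = 0.932847, PV = 13.992699
  t = 3.0000: CF_t = 15.000000, DF = 0.919967, PV = 13.799506
  t = 3.5000: CF_t = 15.000000, DF = 0.907265, PV = 13.608980
  t = 4.0000: CF_t = 15.000000, DF = 0.894739, PV = 13.421085
  t = 4.5000: CF_t = 15.000000, DF = 0.882386, PV = 13.235784
  t = 5.0000: CF_t = 15.000000, DF = 0.870203, PV = 13.053041
  t = 5.5000: CF_t = 15.000000, DF = 0.858188, PV = 12.872822
  t = 6.0000: CF_t = 15.000000, DF = 0.846339, PV = 12.695090
  t = 6.5000: CF_t = 15.000000, DF = 0.834654, PV = 12.519813
  t = 7.0000: CF_t = 15.000000, DF = 0.823130, PV = 12.346956
  t = 7.5000: CF_t = 15.000000, DF = 0.811766, PV = 12.176485
  t = 8.0000: CF_t = 15.000000, DF = 0.800558, PV = 12.008368
  t = 8.5000: CF_t = 15.000000, DF = 0.789505, PV = 11.842572
  t = 9.0000: CF_t = 15.000000, DF = 0.778604, PV = 11.679065
  t = 9.5000: CF_t = 15.000000, DF = 0.767854, PV = 11.517815
  t = 10.0000: CF_t = 1015.000000, DF = 0.757253, PV = 768.611614
Price P = sum_t PV_t = 1017.339084
Macaulay numerator sum_t t * PV_t:
  t * PV_t at t = 0.5000: 7.396450
  t * PV_t at t = 1.0000: 14.588658
  t * PV_t at t = 1.5000: 21.580855
  t * PV_t at t = 2.0000: 28.377193
  t * PV_t at t = 2.5000: 34.981747
  t * PV_t at t = 3.0000: 41.398517
  t * PV_t at t = 3.5000: 47.631430
  t * PV_t at t = 4.0000: 53.684339
  t * PV_t at t = 4.5000: 59.561027
  t * PV_t at t = 5.0000: 65.265206
  t * PV_t at t = 5.5000: 70.800519
  t * PV_t at t = 6.0000: 76.170543
  t * PV_t at t = 6.5000: 81.378785
  t * PV_t at t = 7.0000: 86.428690
  t * PV_t at t = 7.5000: 91.323637
  t * PV_t at t = 8.0000: 96.066942
  t * PV_t at t = 8.5000: 100.661860
  t * PV_t at t = 9.0000: 105.111583
  t * PV_t at t = 9.5000: 109.419246
  t * PV_t at t = 10.0000: 7686.116136
Macaulay duration D = (sum_t t * PV_t) / P = 8877.943363 / 1017.339084 = 8.726632


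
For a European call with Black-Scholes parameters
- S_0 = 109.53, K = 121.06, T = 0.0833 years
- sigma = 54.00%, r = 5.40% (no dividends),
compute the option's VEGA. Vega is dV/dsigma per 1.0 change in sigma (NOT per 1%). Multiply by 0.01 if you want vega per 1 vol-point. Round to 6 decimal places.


Answer: Vega = 10.927451

Derivation:
d1 = -0.5354035912; d2 = -0.6912569839
phi(d1) = 0.3456712722; exp(-qT) = 1.0000000000; exp(-rT) = 0.9955119017
Vega = S * exp(-qT) * phi(d1) * sqrt(T) = 109.5300 * 1.0000000000 * 0.3456712722 * 0.2886173938 = 10.927451


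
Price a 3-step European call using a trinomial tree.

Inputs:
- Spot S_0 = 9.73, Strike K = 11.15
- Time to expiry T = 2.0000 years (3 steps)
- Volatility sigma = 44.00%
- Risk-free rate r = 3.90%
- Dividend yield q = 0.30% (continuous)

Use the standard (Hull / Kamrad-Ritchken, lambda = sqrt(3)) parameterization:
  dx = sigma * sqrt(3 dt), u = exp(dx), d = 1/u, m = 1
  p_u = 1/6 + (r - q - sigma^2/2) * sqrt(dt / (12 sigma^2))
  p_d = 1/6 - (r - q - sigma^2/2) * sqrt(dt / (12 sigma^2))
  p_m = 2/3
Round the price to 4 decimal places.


dt = T/N = 0.666667; dx = sigma*sqrt(3*dt) = 0.622254
u = exp(dx) = 1.863123; d = 1/u = 0.536733
p_u = 0.134097, p_m = 0.666667, p_d = 0.199236
Discount per step: exp(-r*dt) = 0.974335
Stock lattice S(k, j) with j the centered position index:
  k=0: S(0,+0) = 9.7300
  k=1: S(1,-1) = 5.2224; S(1,+0) = 9.7300; S(1,+1) = 18.1282
  k=2: S(2,-2) = 2.8030; S(2,-1) = 5.2224; S(2,+0) = 9.7300; S(2,+1) = 18.1282; S(2,+2) = 33.7750
  k=3: S(3,-3) = 1.5045; S(3,-2) = 2.8030; S(3,-1) = 5.2224; S(3,+0) = 9.7300; S(3,+1) = 18.1282; S(3,+2) = 33.7750; S(3,+3) = 62.9270
Terminal payoffs V(N, j) = max(S_T - K, 0):
  V(3,-3) = 0.000000; V(3,-2) = 0.000000; V(3,-1) = 0.000000; V(3,+0) = 0.000000; V(3,+1) = 6.978184; V(3,+2) = 22.625032; V(3,+3) = 51.777030
Backward induction: V(k, j) = exp(-r*dt) * [p_u * V(k+1, j+1) + p_m * V(k+1, j) + p_d * V(k+1, j-1)]
  V(2,-2) = exp(-r*dt) * [p_u*0.000000 + p_m*0.000000 + p_d*0.000000] = 0.000000
  V(2,-1) = exp(-r*dt) * [p_u*0.000000 + p_m*0.000000 + p_d*0.000000] = 0.000000
  V(2,+0) = exp(-r*dt) * [p_u*6.978184 + p_m*0.000000 + p_d*0.000000] = 0.911737
  V(2,+1) = exp(-r*dt) * [p_u*22.625032 + p_m*6.978184 + p_d*0.000000] = 7.488807
  V(2,+2) = exp(-r*dt) * [p_u*51.777030 + p_m*22.625032 + p_d*6.978184] = 22.815812
  V(1,-1) = exp(-r*dt) * [p_u*0.911737 + p_m*0.000000 + p_d*0.000000] = 0.119123
  V(1,+0) = exp(-r*dt) * [p_u*7.488807 + p_m*0.911737 + p_d*0.000000] = 1.570677
  V(1,+1) = exp(-r*dt) * [p_u*22.815812 + p_m*7.488807 + p_d*0.911737] = 8.022401
  V(0,+0) = exp(-r*dt) * [p_u*8.022401 + p_m*1.570677 + p_d*0.119123] = 2.091538

Answer: Price = V(0,0) = 2.0915


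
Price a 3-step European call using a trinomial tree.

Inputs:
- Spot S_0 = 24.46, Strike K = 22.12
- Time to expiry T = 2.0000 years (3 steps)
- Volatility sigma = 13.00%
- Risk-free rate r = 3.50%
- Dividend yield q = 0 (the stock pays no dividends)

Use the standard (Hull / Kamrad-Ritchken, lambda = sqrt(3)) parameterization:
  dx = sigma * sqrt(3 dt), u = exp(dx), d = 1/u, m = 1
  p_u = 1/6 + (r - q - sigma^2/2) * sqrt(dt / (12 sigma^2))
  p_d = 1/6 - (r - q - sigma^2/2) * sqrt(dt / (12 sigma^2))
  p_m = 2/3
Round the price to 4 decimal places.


Answer: Price = V(0,0) = 4.2478

Derivation:
dt = T/N = 0.666667; dx = sigma*sqrt(3*dt) = 0.183848
u = exp(dx) = 1.201833; d = 1/u = 0.832062
p_u = 0.214804, p_m = 0.666667, p_d = 0.118529
Discount per step: exp(-r*dt) = 0.976937
Stock lattice S(k, j) with j the centered position index:
  k=0: S(0,+0) = 24.4600
  k=1: S(1,-1) = 20.3522; S(1,+0) = 24.4600; S(1,+1) = 29.3968
  k=2: S(2,-2) = 16.9343; S(2,-1) = 20.3522; S(2,+0) = 24.4600; S(2,+1) = 29.3968; S(2,+2) = 35.3301
  k=3: S(3,-3) = 14.0904; S(3,-2) = 16.9343; S(3,-1) = 20.3522; S(3,+0) = 24.4600; S(3,+1) = 29.3968; S(3,+2) = 35.3301; S(3,+3) = 42.4608
Terminal payoffs V(N, j) = max(S_T - K, 0):
  V(3,-3) = 0.000000; V(3,-2) = 0.000000; V(3,-1) = 0.000000; V(3,+0) = 2.340000; V(3,+1) = 7.276831; V(3,+2) = 13.210078; V(3,+3) = 20.340848
Backward induction: V(k, j) = exp(-r*dt) * [p_u * V(k+1, j+1) + p_m * V(k+1, j) + p_d * V(k+1, j-1)]
  V(2,-2) = exp(-r*dt) * [p_u*0.000000 + p_m*0.000000 + p_d*0.000000] = 0.000000
  V(2,-1) = exp(-r*dt) * [p_u*2.340000 + p_m*0.000000 + p_d*0.000000] = 0.491050
  V(2,+0) = exp(-r*dt) * [p_u*7.276831 + p_m*2.340000 + p_d*0.000000] = 3.051066
  V(2,+1) = exp(-r*dt) * [p_u*13.210078 + p_m*7.276831 + p_d*2.340000] = 7.782435
  V(2,+2) = exp(-r*dt) * [p_u*20.340848 + p_m*13.210078 + p_d*7.276831] = 13.714762
  V(1,-1) = exp(-r*dt) * [p_u*3.051066 + p_m*0.491050 + p_d*0.000000] = 0.960083
  V(1,+0) = exp(-r*dt) * [p_u*7.782435 + p_m*3.051066 + p_d*0.491050] = 3.677140
  V(1,+1) = exp(-r*dt) * [p_u*13.714762 + p_m*7.782435 + p_d*3.051066] = 8.299977
  V(0,+0) = exp(-r*dt) * [p_u*8.299977 + p_m*3.677140 + p_d*0.960083] = 4.247814


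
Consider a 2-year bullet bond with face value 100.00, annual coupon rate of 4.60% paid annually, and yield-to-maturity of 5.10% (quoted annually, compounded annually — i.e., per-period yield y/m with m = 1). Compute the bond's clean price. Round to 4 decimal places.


Coupon per period c = face * coupon_rate / m = 4.600000
Periods per year m = 1; per-period yield y/m = 0.051000
Number of cashflows N = 2
Cashflows (t years, CF_t, discount factor 1/(1+y/m)^(m*t), PV):
  t = 1.0000: CF_t = 4.600000, DF = 0.951475, PV = 4.376784
  t = 2.0000: CF_t = 104.600000, DF = 0.905304, PV = 94.694826
Price P = sum_t PV_t = 99.071610

Answer: Price = 99.0716


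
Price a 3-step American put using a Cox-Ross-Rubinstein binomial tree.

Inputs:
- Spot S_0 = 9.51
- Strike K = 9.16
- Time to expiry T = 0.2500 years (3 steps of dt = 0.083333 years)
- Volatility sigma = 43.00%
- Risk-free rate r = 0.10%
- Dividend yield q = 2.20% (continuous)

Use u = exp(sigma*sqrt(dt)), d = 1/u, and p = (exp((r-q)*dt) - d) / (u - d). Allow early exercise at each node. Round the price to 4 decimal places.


Answer: Price = V(0,0) = 0.7108

Derivation:
dt = T/N = 0.083333
u = exp(sigma*sqrt(dt)) = 1.132163; d = 1/u = 0.883265
p = (exp((r-q)*dt) - d) / (u - d) = 0.461982
Discount per step: exp(-r*dt) = 0.999917
Stock lattice S(k, i) with i counting down-moves:
  k=0: S(0,0) = 9.5100
  k=1: S(1,0) = 10.7669; S(1,1) = 8.3998
  k=2: S(2,0) = 12.1899; S(2,1) = 9.5100; S(2,2) = 7.4193
  k=3: S(3,0) = 13.8009; S(3,1) = 10.7669; S(3,2) = 8.3998; S(3,3) = 6.5532
Terminal payoffs V(N, i) = max(K - S_T, 0):
  V(3,0) = 0.000000; V(3,1) = 0.000000; V(3,2) = 0.760152; V(3,3) = 2.606803
Backward induction: V(k, i) = exp(-r*dt) * [p * V(k+1, i) + (1-p) * V(k+1, i+1)]; then take max(V_cont, immediate exercise) for American.
  V(2,0) = exp(-r*dt) * [p*0.000000 + (1-p)*0.000000] = 0.000000; exercise = 0.000000; V(2,0) = max -> 0.000000
  V(2,1) = exp(-r*dt) * [p*0.000000 + (1-p)*0.760152] = 0.408941; exercise = 0.000000; V(2,1) = max -> 0.408941
  V(2,2) = exp(-r*dt) * [p*0.760152 + (1-p)*2.606803] = 1.753537; exercise = 1.740711; V(2,2) = max -> 1.753537
  V(1,0) = exp(-r*dt) * [p*0.000000 + (1-p)*0.408941] = 0.219999; exercise = 0.000000; V(1,0) = max -> 0.219999
  V(1,1) = exp(-r*dt) * [p*0.408941 + (1-p)*1.753537] = 1.132263; exercise = 0.760152; V(1,1) = max -> 1.132263
  V(0,0) = exp(-r*dt) * [p*0.219999 + (1-p)*1.132263] = 0.710754; exercise = 0.000000; V(0,0) = max -> 0.710754


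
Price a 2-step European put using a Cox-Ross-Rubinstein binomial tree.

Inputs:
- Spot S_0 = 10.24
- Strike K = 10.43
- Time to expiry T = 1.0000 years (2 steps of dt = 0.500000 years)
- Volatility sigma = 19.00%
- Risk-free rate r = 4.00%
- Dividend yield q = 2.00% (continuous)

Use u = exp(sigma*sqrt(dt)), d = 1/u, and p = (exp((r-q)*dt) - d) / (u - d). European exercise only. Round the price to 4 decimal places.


dt = T/N = 0.500000
u = exp(sigma*sqrt(dt)) = 1.143793; d = 1/u = 0.874284
p = (exp((r-q)*dt) - d) / (u - d) = 0.503753
Discount per step: exp(-r*dt) = 0.980199
Stock lattice S(k, i) with i counting down-moves:
  k=0: S(0,0) = 10.2400
  k=1: S(1,0) = 11.7124; S(1,1) = 8.9527
  k=2: S(2,0) = 13.3966; S(2,1) = 10.2400; S(2,2) = 7.8272
Terminal payoffs V(N, i) = max(K - S_T, 0):
  V(2,0) = 0.000000; V(2,1) = 0.190000; V(2,2) = 2.602830
Backward induction: V(k, i) = exp(-r*dt) * [p * V(k+1, i) + (1-p) * V(k+1, i+1)].
  V(1,0) = exp(-r*dt) * [p*0.000000 + (1-p)*0.190000] = 0.092420
  V(1,1) = exp(-r*dt) * [p*0.190000 + (1-p)*2.602830] = 1.359887
  V(0,0) = exp(-r*dt) * [p*0.092420 + (1-p)*1.359887] = 0.707111

Answer: Price = V(0,0) = 0.7071


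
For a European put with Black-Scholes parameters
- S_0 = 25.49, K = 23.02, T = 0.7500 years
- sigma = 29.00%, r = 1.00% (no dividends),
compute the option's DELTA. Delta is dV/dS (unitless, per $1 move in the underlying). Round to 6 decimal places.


Answer: Delta = -0.287308

Derivation:
d1 = 0.5612653508; d2 = 0.3101179837
phi(d1) = 0.3408039376; exp(-qT) = 1.0000000000; exp(-rT) = 0.9925280548
N(-d1) = 0.2873083293
Delta = -exp(-qT) * N(-d1) = -1.0000000000 * 0.2873083293 = -0.287308


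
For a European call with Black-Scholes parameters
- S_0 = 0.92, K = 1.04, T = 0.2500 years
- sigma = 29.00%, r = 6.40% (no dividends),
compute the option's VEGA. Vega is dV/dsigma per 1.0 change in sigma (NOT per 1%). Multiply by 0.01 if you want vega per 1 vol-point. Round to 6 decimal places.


d1 = -0.6626884282; d2 = -0.8076884282
phi(d1) = 0.3202938223; exp(-qT) = 1.0000000000; exp(-rT) = 0.9841273201
Vega = S * exp(-qT) * phi(d1) * sqrt(T) = 0.9200 * 1.0000000000 * 0.3202938223 * 0.5000000000 = 0.147335

Answer: Vega = 0.147335


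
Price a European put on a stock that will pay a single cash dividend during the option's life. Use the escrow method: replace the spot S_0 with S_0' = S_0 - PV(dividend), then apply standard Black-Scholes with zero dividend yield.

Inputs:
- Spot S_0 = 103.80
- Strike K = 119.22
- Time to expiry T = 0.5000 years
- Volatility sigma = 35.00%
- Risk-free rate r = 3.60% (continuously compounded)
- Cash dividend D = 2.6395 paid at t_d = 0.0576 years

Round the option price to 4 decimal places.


Answer: Price = 20.5204

Derivation:
PV(D) = D * exp(-r * t_d) = 2.6395 * 0.99792855 = 2.63403240
S_0' = S_0 - PV(D) = 103.8000 - 2.63403240 = 101.16596760
d1 = (ln(S_0'/K) + (r + sigma^2/2)*T) / (sigma*sqrt(T)) = -0.46702631
d2 = d1 - sigma*sqrt(T) = -0.71451368
exp(-rT) = 0.98216103
N(-d1) = 0.67975947; N(-d2) = 0.76254520
P = K * exp(-rT) * N(-d2) - S_0' * N(-d1) = 119.2200 * 0.98216103 * 0.76254520 - 101.16596760 * 0.67975947 = 20.5204


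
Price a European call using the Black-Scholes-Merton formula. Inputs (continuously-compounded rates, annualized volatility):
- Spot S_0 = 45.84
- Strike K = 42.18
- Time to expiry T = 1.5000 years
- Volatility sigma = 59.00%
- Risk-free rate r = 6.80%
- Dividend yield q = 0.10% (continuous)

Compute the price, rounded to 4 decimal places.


Answer: Price = 16.0331

Derivation:
d1 = (ln(S/K) + (r - q + 0.5*sigma^2) * T) / (sigma * sqrt(T)) = 0.61553587
d2 = d1 - sigma * sqrt(T) = -0.10706360
exp(-rT) = 0.90302955; exp(-qT) = 0.99850112
C = S_0 * exp(-qT) * N(d1) - K * exp(-rT) * N(d2)
N(d1) = 0.73089956; N(d2) = 0.45736926
C = 45.8400 * 0.99850112 * 0.73089956 - 42.1800 * 0.90302955 * 0.45736926 = 16.0331


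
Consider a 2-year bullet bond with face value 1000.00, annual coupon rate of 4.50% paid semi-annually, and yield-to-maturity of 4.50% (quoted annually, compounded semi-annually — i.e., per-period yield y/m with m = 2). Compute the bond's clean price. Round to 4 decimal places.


Answer: Price = 1000.0000

Derivation:
Coupon per period c = face * coupon_rate / m = 22.500000
Periods per year m = 2; per-period yield y/m = 0.022500
Number of cashflows N = 4
Cashflows (t years, CF_t, discount factor 1/(1+y/m)^(m*t), PV):
  t = 0.5000: CF_t = 22.500000, DF = 0.977995, PV = 22.004890
  t = 1.0000: CF_t = 22.500000, DF = 0.956474, PV = 21.520675
  t = 1.5000: CF_t = 22.500000, DF = 0.935427, PV = 21.047115
  t = 2.0000: CF_t = 1022.500000, DF = 0.914843, PV = 935.427321
Price P = sum_t PV_t = 1000.000000


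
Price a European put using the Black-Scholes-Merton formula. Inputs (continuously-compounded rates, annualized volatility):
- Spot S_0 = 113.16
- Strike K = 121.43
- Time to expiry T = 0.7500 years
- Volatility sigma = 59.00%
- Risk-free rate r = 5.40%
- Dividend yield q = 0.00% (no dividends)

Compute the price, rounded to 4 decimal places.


Answer: Price = 24.9304

Derivation:
d1 = (ln(S/K) + (r - q + 0.5*sigma^2) * T) / (sigma * sqrt(T)) = 0.19669498
d2 = d1 - sigma * sqrt(T) = -0.31426001
exp(-rT) = 0.96030916; exp(-qT) = 1.00000000
P = K * exp(-rT) * N(-d2) - S_0 * exp(-qT) * N(-d1)
N(-d1) = 0.42203312; N(-d2) = 0.62333822
P = 121.4300 * 0.96030916 * 0.62333822 - 113.1600 * 1.00000000 * 0.42203312 = 24.9304


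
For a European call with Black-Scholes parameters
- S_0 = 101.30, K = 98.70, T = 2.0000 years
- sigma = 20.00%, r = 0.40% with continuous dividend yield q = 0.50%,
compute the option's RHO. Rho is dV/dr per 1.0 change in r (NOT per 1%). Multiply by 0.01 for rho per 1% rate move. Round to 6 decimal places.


d1 = 0.2262793489; d2 = -0.0565633636
phi(d1) = 0.3888585193; exp(-qT) = 0.9900498337; exp(-rT) = 0.9920319148
N(d2) = 0.4774465097
Rho = K*T*exp(-rT)*N(d2) = 98.7000 * 2.0000 * 0.9920319148 * 0.4774465097 = 93.496965

Answer: Rho = 93.496965


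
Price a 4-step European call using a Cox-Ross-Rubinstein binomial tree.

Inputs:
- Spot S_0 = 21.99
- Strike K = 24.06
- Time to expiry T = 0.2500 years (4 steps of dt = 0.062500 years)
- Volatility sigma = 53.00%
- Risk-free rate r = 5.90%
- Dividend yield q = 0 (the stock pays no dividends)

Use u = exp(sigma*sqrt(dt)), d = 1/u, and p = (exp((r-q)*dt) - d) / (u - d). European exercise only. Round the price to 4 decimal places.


dt = T/N = 0.062500
u = exp(sigma*sqrt(dt)) = 1.141679; d = 1/u = 0.875903
p = (exp((r-q)*dt) - d) / (u - d) = 0.480823
Discount per step: exp(-r*dt) = 0.996319
Stock lattice S(k, i) with i counting down-moves:
  k=0: S(0,0) = 21.9900
  k=1: S(1,0) = 25.1055; S(1,1) = 19.2611
  k=2: S(2,0) = 28.6624; S(2,1) = 21.9900; S(2,2) = 16.8709
  k=3: S(3,0) = 32.7233; S(3,1) = 25.1055; S(3,2) = 19.2611; S(3,3) = 14.7772
  k=4: S(4,0) = 37.3595; S(4,1) = 28.6624; S(4,2) = 21.9900; S(4,3) = 16.8709; S(4,4) = 12.9434
Terminal payoffs V(N, i) = max(S_T - K, 0):
  V(4,0) = 13.299521; V(4,1) = 4.602447; V(4,2) = 0.000000; V(4,3) = 0.000000; V(4,4) = 0.000000
Backward induction: V(k, i) = exp(-r*dt) * [p * V(k+1, i) + (1-p) * V(k+1, i+1)].
  V(3,0) = exp(-r*dt) * [p*13.299521 + (1-p)*4.602447] = 8.751872
  V(3,1) = exp(-r*dt) * [p*4.602447 + (1-p)*0.000000] = 2.204819
  V(3,2) = exp(-r*dt) * [p*0.000000 + (1-p)*0.000000] = 0.000000
  V(3,3) = exp(-r*dt) * [p*0.000000 + (1-p)*0.000000] = 0.000000
  V(2,0) = exp(-r*dt) * [p*8.751872 + (1-p)*2.204819] = 5.333094
  V(2,1) = exp(-r*dt) * [p*2.204819 + (1-p)*0.000000] = 1.056227
  V(2,2) = exp(-r*dt) * [p*0.000000 + (1-p)*0.000000] = 0.000000
  V(1,0) = exp(-r*dt) * [p*5.333094 + (1-p)*1.056227] = 3.101188
  V(1,1) = exp(-r*dt) * [p*1.056227 + (1-p)*0.000000] = 0.505989
  V(0,0) = exp(-r*dt) * [p*3.101188 + (1-p)*0.505989] = 1.747366

Answer: Price = V(0,0) = 1.7474


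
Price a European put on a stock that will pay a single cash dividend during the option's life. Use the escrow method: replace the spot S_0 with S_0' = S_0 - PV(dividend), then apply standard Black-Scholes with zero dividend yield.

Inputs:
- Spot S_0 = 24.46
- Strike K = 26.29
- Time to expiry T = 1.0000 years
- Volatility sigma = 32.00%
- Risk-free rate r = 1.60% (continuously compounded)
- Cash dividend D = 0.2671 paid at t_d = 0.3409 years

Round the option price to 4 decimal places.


Answer: Price = 4.0904

Derivation:
PV(D) = D * exp(-r * t_d) = 0.2671 * 0.99456045 = 0.26564710
S_0' = S_0 - PV(D) = 24.4600 - 0.26564710 = 24.19435290
d1 = (ln(S_0'/K) + (r + sigma^2/2)*T) / (sigma*sqrt(T)) = -0.04959182
d2 = d1 - sigma*sqrt(T) = -0.36959182
exp(-rT) = 0.98412732
N(-d1) = 0.51977617; N(-d2) = 0.64415668
P = K * exp(-rT) * N(-d2) - S_0' * N(-d1) = 26.2900 * 0.98412732 * 0.64415668 - 24.19435290 * 0.51977617 = 4.0904
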